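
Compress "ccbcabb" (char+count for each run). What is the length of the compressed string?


Input: ccbcabb
Runs:
  'c' x 2 => "c2"
  'b' x 1 => "b1"
  'c' x 1 => "c1"
  'a' x 1 => "a1"
  'b' x 2 => "b2"
Compressed: "c2b1c1a1b2"
Compressed length: 10

10


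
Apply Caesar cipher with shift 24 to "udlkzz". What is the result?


Caesar cipher: shift "udlkzz" by 24
  'u' (pos 20) + 24 = pos 18 = 's'
  'd' (pos 3) + 24 = pos 1 = 'b'
  'l' (pos 11) + 24 = pos 9 = 'j'
  'k' (pos 10) + 24 = pos 8 = 'i'
  'z' (pos 25) + 24 = pos 23 = 'x'
  'z' (pos 25) + 24 = pos 23 = 'x'
Result: sbjixx

sbjixx


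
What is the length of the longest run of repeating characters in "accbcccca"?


Input: "accbcccca"
Scanning for longest run:
  Position 1 ('c'): new char, reset run to 1
  Position 2 ('c'): continues run of 'c', length=2
  Position 3 ('b'): new char, reset run to 1
  Position 4 ('c'): new char, reset run to 1
  Position 5 ('c'): continues run of 'c', length=2
  Position 6 ('c'): continues run of 'c', length=3
  Position 7 ('c'): continues run of 'c', length=4
  Position 8 ('a'): new char, reset run to 1
Longest run: 'c' with length 4

4


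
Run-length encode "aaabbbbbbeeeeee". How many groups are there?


Input: aaabbbbbbeeeeee
Scanning for consecutive runs:
  Group 1: 'a' x 3 (positions 0-2)
  Group 2: 'b' x 6 (positions 3-8)
  Group 3: 'e' x 6 (positions 9-14)
Total groups: 3

3


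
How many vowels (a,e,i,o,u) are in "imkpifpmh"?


Input: imkpifpmh
Checking each character:
  'i' at position 0: vowel (running total: 1)
  'm' at position 1: consonant
  'k' at position 2: consonant
  'p' at position 3: consonant
  'i' at position 4: vowel (running total: 2)
  'f' at position 5: consonant
  'p' at position 6: consonant
  'm' at position 7: consonant
  'h' at position 8: consonant
Total vowels: 2

2


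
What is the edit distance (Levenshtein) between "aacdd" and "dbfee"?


Computing edit distance: "aacdd" -> "dbfee"
DP table:
           d    b    f    e    e
      0    1    2    3    4    5
  a   1    1    2    3    4    5
  a   2    2    2    3    4    5
  c   3    3    3    3    4    5
  d   4    3    4    4    4    5
  d   5    4    4    5    5    5
Edit distance = dp[5][5] = 5

5


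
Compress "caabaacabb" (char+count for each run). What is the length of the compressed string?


Input: caabaacabb
Runs:
  'c' x 1 => "c1"
  'a' x 2 => "a2"
  'b' x 1 => "b1"
  'a' x 2 => "a2"
  'c' x 1 => "c1"
  'a' x 1 => "a1"
  'b' x 2 => "b2"
Compressed: "c1a2b1a2c1a1b2"
Compressed length: 14

14


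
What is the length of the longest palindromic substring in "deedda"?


Input: "deedda"
Checking substrings for palindromes:
  [0:4] "deed" (len 4) => palindrome
  [1:3] "ee" (len 2) => palindrome
  [3:5] "dd" (len 2) => palindrome
Longest palindromic substring: "deed" with length 4

4


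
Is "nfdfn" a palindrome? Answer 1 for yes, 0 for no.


Input: nfdfn
Reversed: nfdfn
  Compare pos 0 ('n') with pos 4 ('n'): match
  Compare pos 1 ('f') with pos 3 ('f'): match
Result: palindrome

1


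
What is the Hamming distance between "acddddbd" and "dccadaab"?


Comparing "acddddbd" and "dccadaab" position by position:
  Position 0: 'a' vs 'd' => differ
  Position 1: 'c' vs 'c' => same
  Position 2: 'd' vs 'c' => differ
  Position 3: 'd' vs 'a' => differ
  Position 4: 'd' vs 'd' => same
  Position 5: 'd' vs 'a' => differ
  Position 6: 'b' vs 'a' => differ
  Position 7: 'd' vs 'b' => differ
Total differences (Hamming distance): 6

6


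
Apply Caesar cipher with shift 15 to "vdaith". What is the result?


Caesar cipher: shift "vdaith" by 15
  'v' (pos 21) + 15 = pos 10 = 'k'
  'd' (pos 3) + 15 = pos 18 = 's'
  'a' (pos 0) + 15 = pos 15 = 'p'
  'i' (pos 8) + 15 = pos 23 = 'x'
  't' (pos 19) + 15 = pos 8 = 'i'
  'h' (pos 7) + 15 = pos 22 = 'w'
Result: kspxiw

kspxiw


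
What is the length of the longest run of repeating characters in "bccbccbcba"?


Input: "bccbccbcba"
Scanning for longest run:
  Position 1 ('c'): new char, reset run to 1
  Position 2 ('c'): continues run of 'c', length=2
  Position 3 ('b'): new char, reset run to 1
  Position 4 ('c'): new char, reset run to 1
  Position 5 ('c'): continues run of 'c', length=2
  Position 6 ('b'): new char, reset run to 1
  Position 7 ('c'): new char, reset run to 1
  Position 8 ('b'): new char, reset run to 1
  Position 9 ('a'): new char, reset run to 1
Longest run: 'c' with length 2

2


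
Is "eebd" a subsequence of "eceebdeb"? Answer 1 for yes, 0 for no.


Check if "eebd" is a subsequence of "eceebdeb"
Greedy scan:
  Position 0 ('e'): matches sub[0] = 'e'
  Position 1 ('c'): no match needed
  Position 2 ('e'): matches sub[1] = 'e'
  Position 3 ('e'): no match needed
  Position 4 ('b'): matches sub[2] = 'b'
  Position 5 ('d'): matches sub[3] = 'd'
  Position 6 ('e'): no match needed
  Position 7 ('b'): no match needed
All 4 characters matched => is a subsequence

1


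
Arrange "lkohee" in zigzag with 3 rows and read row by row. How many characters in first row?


Zigzag "lkohee" into 3 rows:
Placing characters:
  'l' => row 0
  'k' => row 1
  'o' => row 2
  'h' => row 1
  'e' => row 0
  'e' => row 1
Rows:
  Row 0: "le"
  Row 1: "khe"
  Row 2: "o"
First row length: 2

2


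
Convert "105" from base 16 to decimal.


Input: "105" in base 16
Positional expansion:
  Digit '1' (value 1) x 16^2 = 256
  Digit '0' (value 0) x 16^1 = 0
  Digit '5' (value 5) x 16^0 = 5
Sum = 261

261


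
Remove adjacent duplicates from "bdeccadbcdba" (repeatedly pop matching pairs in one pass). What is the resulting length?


Input: bdeccadbcdba
Stack-based adjacent duplicate removal:
  Read 'b': push. Stack: b
  Read 'd': push. Stack: bd
  Read 'e': push. Stack: bde
  Read 'c': push. Stack: bdec
  Read 'c': matches stack top 'c' => pop. Stack: bde
  Read 'a': push. Stack: bdea
  Read 'd': push. Stack: bdead
  Read 'b': push. Stack: bdeadb
  Read 'c': push. Stack: bdeadbc
  Read 'd': push. Stack: bdeadbcd
  Read 'b': push. Stack: bdeadbcdb
  Read 'a': push. Stack: bdeadbcdba
Final stack: "bdeadbcdba" (length 10)

10


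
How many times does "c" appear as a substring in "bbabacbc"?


Searching for "c" in "bbabacbc"
Scanning each position:
  Position 0: "b" => no
  Position 1: "b" => no
  Position 2: "a" => no
  Position 3: "b" => no
  Position 4: "a" => no
  Position 5: "c" => MATCH
  Position 6: "b" => no
  Position 7: "c" => MATCH
Total occurrences: 2

2


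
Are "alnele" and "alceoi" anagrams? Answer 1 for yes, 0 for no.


Strings: "alnele", "alceoi"
Sorted first:  aeelln
Sorted second: aceilo
Differ at position 1: 'e' vs 'c' => not anagrams

0


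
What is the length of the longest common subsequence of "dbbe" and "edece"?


LCS of "dbbe" and "edece"
DP table:
           e    d    e    c    e
      0    0    0    0    0    0
  d   0    0    1    1    1    1
  b   0    0    1    1    1    1
  b   0    0    1    1    1    1
  e   0    1    1    2    2    2
LCS length = dp[4][5] = 2

2


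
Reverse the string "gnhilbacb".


Input: gnhilbacb
Reading characters right to left:
  Position 8: 'b'
  Position 7: 'c'
  Position 6: 'a'
  Position 5: 'b'
  Position 4: 'l'
  Position 3: 'i'
  Position 2: 'h'
  Position 1: 'n'
  Position 0: 'g'
Reversed: bcablihng

bcablihng


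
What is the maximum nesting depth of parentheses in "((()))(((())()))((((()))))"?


Input: "((()))(((())()))((((()))))"
Tracking depth:
  Position 0 '(': depth becomes 1
  Position 1 '(': depth becomes 2
  Position 2 '(': depth becomes 3
  Position 3 ')': depth becomes 2
  Position 4 ')': depth becomes 1
  Position 5 ')': depth becomes 0
  Position 6 '(': depth becomes 1
  Position 7 '(': depth becomes 2
  Position 8 '(': depth becomes 3
  Position 9 '(': depth becomes 4
  Position 10 ')': depth becomes 3
  Position 11 ')': depth becomes 2
  Position 12 '(': depth becomes 3
  Position 13 ')': depth becomes 2
  Position 14 ')': depth becomes 1
  Position 15 ')': depth becomes 0
  Position 16 '(': depth becomes 1
  Position 17 '(': depth becomes 2
  Position 18 '(': depth becomes 3
  Position 19 '(': depth becomes 4
  Position 20 '(': depth becomes 5
  Position 21 ')': depth becomes 4
  Position 22 ')': depth becomes 3
  Position 23 ')': depth becomes 2
  Position 24 ')': depth becomes 1
  Position 25 ')': depth becomes 0
Maximum depth reached: 5

5


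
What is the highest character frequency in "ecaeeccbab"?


Input: ecaeeccbab
Character counts:
  'a': 2
  'b': 2
  'c': 3
  'e': 3
Maximum frequency: 3

3


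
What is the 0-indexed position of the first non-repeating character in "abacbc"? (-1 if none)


Input: abacbc
Character frequencies:
  'a': 2
  'b': 2
  'c': 2
Scanning left to right for freq == 1:
  Position 0 ('a'): freq=2, skip
  Position 1 ('b'): freq=2, skip
  Position 2 ('a'): freq=2, skip
  Position 3 ('c'): freq=2, skip
  Position 4 ('b'): freq=2, skip
  Position 5 ('c'): freq=2, skip
  No unique character found => answer = -1

-1


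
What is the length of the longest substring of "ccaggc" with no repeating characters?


Input: "ccaggc"
Sliding window (track last position of each char):
  Position 0 ('c'): window [0,0] length 1 -- new best
  Position 1 ('c'): repeat (last at 0), move window start to 1
  Position 1 ('c'): window [1,1] length 1
  Position 2 ('a'): window [1,2] length 2 -- new best
  Position 3 ('g'): window [1,3] length 3 -- new best
  Position 4 ('g'): repeat (last at 3), move window start to 4
  Position 4 ('g'): window [4,4] length 1
  Position 5 ('c'): window [4,5] length 2
Longest substring with no repeats: "cag" with length 3

3


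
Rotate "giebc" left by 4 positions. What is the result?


Input: "giebc", rotate left by 4
First 4 characters: "gieb"
Remaining characters: "c"
Concatenate remaining + first: "c" + "gieb" = "cgieb"

cgieb


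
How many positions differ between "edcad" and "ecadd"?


Comparing "edcad" and "ecadd" position by position:
  Position 0: 'e' vs 'e' => same
  Position 1: 'd' vs 'c' => DIFFER
  Position 2: 'c' vs 'a' => DIFFER
  Position 3: 'a' vs 'd' => DIFFER
  Position 4: 'd' vs 'd' => same
Positions that differ: 3

3


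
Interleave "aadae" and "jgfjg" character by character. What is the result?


Interleaving "aadae" and "jgfjg":
  Position 0: 'a' from first, 'j' from second => "aj"
  Position 1: 'a' from first, 'g' from second => "ag"
  Position 2: 'd' from first, 'f' from second => "df"
  Position 3: 'a' from first, 'j' from second => "aj"
  Position 4: 'e' from first, 'g' from second => "eg"
Result: ajagdfajeg

ajagdfajeg


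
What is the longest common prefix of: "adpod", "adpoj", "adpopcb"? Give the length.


Words: adpod, adpoj, adpopcb
  Position 0: all 'a' => match
  Position 1: all 'd' => match
  Position 2: all 'p' => match
  Position 3: all 'o' => match
  Position 4: ('d', 'j', 'p') => mismatch, stop
LCP = "adpo" (length 4)

4


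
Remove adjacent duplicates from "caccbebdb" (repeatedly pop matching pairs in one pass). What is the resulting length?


Input: caccbebdb
Stack-based adjacent duplicate removal:
  Read 'c': push. Stack: c
  Read 'a': push. Stack: ca
  Read 'c': push. Stack: cac
  Read 'c': matches stack top 'c' => pop. Stack: ca
  Read 'b': push. Stack: cab
  Read 'e': push. Stack: cabe
  Read 'b': push. Stack: cabeb
  Read 'd': push. Stack: cabebd
  Read 'b': push. Stack: cabebdb
Final stack: "cabebdb" (length 7)

7


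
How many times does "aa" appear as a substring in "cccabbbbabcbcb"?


Searching for "aa" in "cccabbbbabcbcb"
Scanning each position:
  Position 0: "cc" => no
  Position 1: "cc" => no
  Position 2: "ca" => no
  Position 3: "ab" => no
  Position 4: "bb" => no
  Position 5: "bb" => no
  Position 6: "bb" => no
  Position 7: "ba" => no
  Position 8: "ab" => no
  Position 9: "bc" => no
  Position 10: "cb" => no
  Position 11: "bc" => no
  Position 12: "cb" => no
Total occurrences: 0

0


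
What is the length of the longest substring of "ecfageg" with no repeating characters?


Input: "ecfageg"
Sliding window (track last position of each char):
  Position 0 ('e'): window [0,0] length 1 -- new best
  Position 1 ('c'): window [0,1] length 2 -- new best
  Position 2 ('f'): window [0,2] length 3 -- new best
  Position 3 ('a'): window [0,3] length 4 -- new best
  Position 4 ('g'): window [0,4] length 5 -- new best
  Position 5 ('e'): repeat (last at 0), move window start to 1
  Position 5 ('e'): window [1,5] length 5
  Position 6 ('g'): repeat (last at 4), move window start to 5
  Position 6 ('g'): window [5,6] length 2
Longest substring with no repeats: "ecfag" with length 5

5


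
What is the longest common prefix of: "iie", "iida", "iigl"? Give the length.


Words: iie, iida, iigl
  Position 0: all 'i' => match
  Position 1: all 'i' => match
  Position 2: ('e', 'd', 'g') => mismatch, stop
LCP = "ii" (length 2)

2


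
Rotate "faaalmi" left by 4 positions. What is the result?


Input: "faaalmi", rotate left by 4
First 4 characters: "faaa"
Remaining characters: "lmi"
Concatenate remaining + first: "lmi" + "faaa" = "lmifaaa"

lmifaaa


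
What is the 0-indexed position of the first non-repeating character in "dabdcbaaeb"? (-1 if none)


Input: dabdcbaaeb
Character frequencies:
  'a': 3
  'b': 3
  'c': 1
  'd': 2
  'e': 1
Scanning left to right for freq == 1:
  Position 0 ('d'): freq=2, skip
  Position 1 ('a'): freq=3, skip
  Position 2 ('b'): freq=3, skip
  Position 3 ('d'): freq=2, skip
  Position 4 ('c'): unique! => answer = 4

4


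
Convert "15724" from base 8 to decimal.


Input: "15724" in base 8
Positional expansion:
  Digit '1' (value 1) x 8^4 = 4096
  Digit '5' (value 5) x 8^3 = 2560
  Digit '7' (value 7) x 8^2 = 448
  Digit '2' (value 2) x 8^1 = 16
  Digit '4' (value 4) x 8^0 = 4
Sum = 7124

7124


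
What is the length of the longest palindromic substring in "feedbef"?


Input: "feedbef"
Checking substrings for palindromes:
  [1:3] "ee" (len 2) => palindrome
Longest palindromic substring: "ee" with length 2

2


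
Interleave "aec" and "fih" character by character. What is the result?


Interleaving "aec" and "fih":
  Position 0: 'a' from first, 'f' from second => "af"
  Position 1: 'e' from first, 'i' from second => "ei"
  Position 2: 'c' from first, 'h' from second => "ch"
Result: afeich

afeich


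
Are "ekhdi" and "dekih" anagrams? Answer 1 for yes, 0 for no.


Strings: "ekhdi", "dekih"
Sorted first:  dehik
Sorted second: dehik
Sorted forms match => anagrams

1


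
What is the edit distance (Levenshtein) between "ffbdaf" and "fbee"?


Computing edit distance: "ffbdaf" -> "fbee"
DP table:
           f    b    e    e
      0    1    2    3    4
  f   1    0    1    2    3
  f   2    1    1    2    3
  b   3    2    1    2    3
  d   4    3    2    2    3
  a   5    4    3    3    3
  f   6    5    4    4    4
Edit distance = dp[6][4] = 4

4


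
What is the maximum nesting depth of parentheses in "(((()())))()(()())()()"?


Input: "(((()())))()(()())()()"
Tracking depth:
  Position 0 '(': depth becomes 1
  Position 1 '(': depth becomes 2
  Position 2 '(': depth becomes 3
  Position 3 '(': depth becomes 4
  Position 4 ')': depth becomes 3
  Position 5 '(': depth becomes 4
  Position 6 ')': depth becomes 3
  Position 7 ')': depth becomes 2
  Position 8 ')': depth becomes 1
  Position 9 ')': depth becomes 0
  Position 10 '(': depth becomes 1
  Position 11 ')': depth becomes 0
  Position 12 '(': depth becomes 1
  Position 13 '(': depth becomes 2
  Position 14 ')': depth becomes 1
  Position 15 '(': depth becomes 2
  Position 16 ')': depth becomes 1
  Position 17 ')': depth becomes 0
  Position 18 '(': depth becomes 1
  Position 19 ')': depth becomes 0
  Position 20 '(': depth becomes 1
  Position 21 ')': depth becomes 0
Maximum depth reached: 4

4


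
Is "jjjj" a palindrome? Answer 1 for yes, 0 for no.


Input: jjjj
Reversed: jjjj
  Compare pos 0 ('j') with pos 3 ('j'): match
  Compare pos 1 ('j') with pos 2 ('j'): match
Result: palindrome

1


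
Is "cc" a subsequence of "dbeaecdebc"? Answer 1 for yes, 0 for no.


Check if "cc" is a subsequence of "dbeaecdebc"
Greedy scan:
  Position 0 ('d'): no match needed
  Position 1 ('b'): no match needed
  Position 2 ('e'): no match needed
  Position 3 ('a'): no match needed
  Position 4 ('e'): no match needed
  Position 5 ('c'): matches sub[0] = 'c'
  Position 6 ('d'): no match needed
  Position 7 ('e'): no match needed
  Position 8 ('b'): no match needed
  Position 9 ('c'): matches sub[1] = 'c'
All 2 characters matched => is a subsequence

1


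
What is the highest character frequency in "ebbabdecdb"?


Input: ebbabdecdb
Character counts:
  'a': 1
  'b': 4
  'c': 1
  'd': 2
  'e': 2
Maximum frequency: 4

4


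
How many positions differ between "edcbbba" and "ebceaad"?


Comparing "edcbbba" and "ebceaad" position by position:
  Position 0: 'e' vs 'e' => same
  Position 1: 'd' vs 'b' => DIFFER
  Position 2: 'c' vs 'c' => same
  Position 3: 'b' vs 'e' => DIFFER
  Position 4: 'b' vs 'a' => DIFFER
  Position 5: 'b' vs 'a' => DIFFER
  Position 6: 'a' vs 'd' => DIFFER
Positions that differ: 5

5


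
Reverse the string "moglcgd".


Input: moglcgd
Reading characters right to left:
  Position 6: 'd'
  Position 5: 'g'
  Position 4: 'c'
  Position 3: 'l'
  Position 2: 'g'
  Position 1: 'o'
  Position 0: 'm'
Reversed: dgclgom

dgclgom


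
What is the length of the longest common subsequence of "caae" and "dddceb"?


LCS of "caae" and "dddceb"
DP table:
           d    d    d    c    e    b
      0    0    0    0    0    0    0
  c   0    0    0    0    1    1    1
  a   0    0    0    0    1    1    1
  a   0    0    0    0    1    1    1
  e   0    0    0    0    1    2    2
LCS length = dp[4][6] = 2

2


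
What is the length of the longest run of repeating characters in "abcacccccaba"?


Input: "abcacccccaba"
Scanning for longest run:
  Position 1 ('b'): new char, reset run to 1
  Position 2 ('c'): new char, reset run to 1
  Position 3 ('a'): new char, reset run to 1
  Position 4 ('c'): new char, reset run to 1
  Position 5 ('c'): continues run of 'c', length=2
  Position 6 ('c'): continues run of 'c', length=3
  Position 7 ('c'): continues run of 'c', length=4
  Position 8 ('c'): continues run of 'c', length=5
  Position 9 ('a'): new char, reset run to 1
  Position 10 ('b'): new char, reset run to 1
  Position 11 ('a'): new char, reset run to 1
Longest run: 'c' with length 5

5


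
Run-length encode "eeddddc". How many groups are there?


Input: eeddddc
Scanning for consecutive runs:
  Group 1: 'e' x 2 (positions 0-1)
  Group 2: 'd' x 4 (positions 2-5)
  Group 3: 'c' x 1 (positions 6-6)
Total groups: 3

3


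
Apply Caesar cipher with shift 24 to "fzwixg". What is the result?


Caesar cipher: shift "fzwixg" by 24
  'f' (pos 5) + 24 = pos 3 = 'd'
  'z' (pos 25) + 24 = pos 23 = 'x'
  'w' (pos 22) + 24 = pos 20 = 'u'
  'i' (pos 8) + 24 = pos 6 = 'g'
  'x' (pos 23) + 24 = pos 21 = 'v'
  'g' (pos 6) + 24 = pos 4 = 'e'
Result: dxugve

dxugve


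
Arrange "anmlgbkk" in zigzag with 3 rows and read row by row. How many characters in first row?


Zigzag "anmlgbkk" into 3 rows:
Placing characters:
  'a' => row 0
  'n' => row 1
  'm' => row 2
  'l' => row 1
  'g' => row 0
  'b' => row 1
  'k' => row 2
  'k' => row 1
Rows:
  Row 0: "ag"
  Row 1: "nlbk"
  Row 2: "mk"
First row length: 2

2


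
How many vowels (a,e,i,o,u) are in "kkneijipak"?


Input: kkneijipak
Checking each character:
  'k' at position 0: consonant
  'k' at position 1: consonant
  'n' at position 2: consonant
  'e' at position 3: vowel (running total: 1)
  'i' at position 4: vowel (running total: 2)
  'j' at position 5: consonant
  'i' at position 6: vowel (running total: 3)
  'p' at position 7: consonant
  'a' at position 8: vowel (running total: 4)
  'k' at position 9: consonant
Total vowels: 4

4


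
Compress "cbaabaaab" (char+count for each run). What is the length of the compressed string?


Input: cbaabaaab
Runs:
  'c' x 1 => "c1"
  'b' x 1 => "b1"
  'a' x 2 => "a2"
  'b' x 1 => "b1"
  'a' x 3 => "a3"
  'b' x 1 => "b1"
Compressed: "c1b1a2b1a3b1"
Compressed length: 12

12


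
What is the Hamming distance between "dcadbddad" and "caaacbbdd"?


Comparing "dcadbddad" and "caaacbbdd" position by position:
  Position 0: 'd' vs 'c' => differ
  Position 1: 'c' vs 'a' => differ
  Position 2: 'a' vs 'a' => same
  Position 3: 'd' vs 'a' => differ
  Position 4: 'b' vs 'c' => differ
  Position 5: 'd' vs 'b' => differ
  Position 6: 'd' vs 'b' => differ
  Position 7: 'a' vs 'd' => differ
  Position 8: 'd' vs 'd' => same
Total differences (Hamming distance): 7

7


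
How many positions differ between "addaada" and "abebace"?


Comparing "addaada" and "abebace" position by position:
  Position 0: 'a' vs 'a' => same
  Position 1: 'd' vs 'b' => DIFFER
  Position 2: 'd' vs 'e' => DIFFER
  Position 3: 'a' vs 'b' => DIFFER
  Position 4: 'a' vs 'a' => same
  Position 5: 'd' vs 'c' => DIFFER
  Position 6: 'a' vs 'e' => DIFFER
Positions that differ: 5

5


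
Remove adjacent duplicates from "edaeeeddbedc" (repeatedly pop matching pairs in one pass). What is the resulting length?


Input: edaeeeddbedc
Stack-based adjacent duplicate removal:
  Read 'e': push. Stack: e
  Read 'd': push. Stack: ed
  Read 'a': push. Stack: eda
  Read 'e': push. Stack: edae
  Read 'e': matches stack top 'e' => pop. Stack: eda
  Read 'e': push. Stack: edae
  Read 'd': push. Stack: edaed
  Read 'd': matches stack top 'd' => pop. Stack: edae
  Read 'b': push. Stack: edaeb
  Read 'e': push. Stack: edaebe
  Read 'd': push. Stack: edaebed
  Read 'c': push. Stack: edaebedc
Final stack: "edaebedc" (length 8)

8


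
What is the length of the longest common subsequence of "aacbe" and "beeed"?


LCS of "aacbe" and "beeed"
DP table:
           b    e    e    e    d
      0    0    0    0    0    0
  a   0    0    0    0    0    0
  a   0    0    0    0    0    0
  c   0    0    0    0    0    0
  b   0    1    1    1    1    1
  e   0    1    2    2    2    2
LCS length = dp[5][5] = 2

2


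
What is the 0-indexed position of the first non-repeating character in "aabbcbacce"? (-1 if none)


Input: aabbcbacce
Character frequencies:
  'a': 3
  'b': 3
  'c': 3
  'e': 1
Scanning left to right for freq == 1:
  Position 0 ('a'): freq=3, skip
  Position 1 ('a'): freq=3, skip
  Position 2 ('b'): freq=3, skip
  Position 3 ('b'): freq=3, skip
  Position 4 ('c'): freq=3, skip
  Position 5 ('b'): freq=3, skip
  Position 6 ('a'): freq=3, skip
  Position 7 ('c'): freq=3, skip
  Position 8 ('c'): freq=3, skip
  Position 9 ('e'): unique! => answer = 9

9


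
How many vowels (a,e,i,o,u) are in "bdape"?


Input: bdape
Checking each character:
  'b' at position 0: consonant
  'd' at position 1: consonant
  'a' at position 2: vowel (running total: 1)
  'p' at position 3: consonant
  'e' at position 4: vowel (running total: 2)
Total vowels: 2

2


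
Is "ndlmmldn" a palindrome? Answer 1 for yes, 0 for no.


Input: ndlmmldn
Reversed: ndlmmldn
  Compare pos 0 ('n') with pos 7 ('n'): match
  Compare pos 1 ('d') with pos 6 ('d'): match
  Compare pos 2 ('l') with pos 5 ('l'): match
  Compare pos 3 ('m') with pos 4 ('m'): match
Result: palindrome

1


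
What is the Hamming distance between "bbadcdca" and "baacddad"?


Comparing "bbadcdca" and "baacddad" position by position:
  Position 0: 'b' vs 'b' => same
  Position 1: 'b' vs 'a' => differ
  Position 2: 'a' vs 'a' => same
  Position 3: 'd' vs 'c' => differ
  Position 4: 'c' vs 'd' => differ
  Position 5: 'd' vs 'd' => same
  Position 6: 'c' vs 'a' => differ
  Position 7: 'a' vs 'd' => differ
Total differences (Hamming distance): 5

5


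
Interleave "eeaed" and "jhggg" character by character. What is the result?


Interleaving "eeaed" and "jhggg":
  Position 0: 'e' from first, 'j' from second => "ej"
  Position 1: 'e' from first, 'h' from second => "eh"
  Position 2: 'a' from first, 'g' from second => "ag"
  Position 3: 'e' from first, 'g' from second => "eg"
  Position 4: 'd' from first, 'g' from second => "dg"
Result: ejehagegdg

ejehagegdg


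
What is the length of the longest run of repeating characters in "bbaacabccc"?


Input: "bbaacabccc"
Scanning for longest run:
  Position 1 ('b'): continues run of 'b', length=2
  Position 2 ('a'): new char, reset run to 1
  Position 3 ('a'): continues run of 'a', length=2
  Position 4 ('c'): new char, reset run to 1
  Position 5 ('a'): new char, reset run to 1
  Position 6 ('b'): new char, reset run to 1
  Position 7 ('c'): new char, reset run to 1
  Position 8 ('c'): continues run of 'c', length=2
  Position 9 ('c'): continues run of 'c', length=3
Longest run: 'c' with length 3

3


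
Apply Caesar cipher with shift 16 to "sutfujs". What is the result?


Caesar cipher: shift "sutfujs" by 16
  's' (pos 18) + 16 = pos 8 = 'i'
  'u' (pos 20) + 16 = pos 10 = 'k'
  't' (pos 19) + 16 = pos 9 = 'j'
  'f' (pos 5) + 16 = pos 21 = 'v'
  'u' (pos 20) + 16 = pos 10 = 'k'
  'j' (pos 9) + 16 = pos 25 = 'z'
  's' (pos 18) + 16 = pos 8 = 'i'
Result: ikjvkzi

ikjvkzi


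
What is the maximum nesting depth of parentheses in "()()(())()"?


Input: "()()(())()"
Tracking depth:
  Position 0 '(': depth becomes 1
  Position 1 ')': depth becomes 0
  Position 2 '(': depth becomes 1
  Position 3 ')': depth becomes 0
  Position 4 '(': depth becomes 1
  Position 5 '(': depth becomes 2
  Position 6 ')': depth becomes 1
  Position 7 ')': depth becomes 0
  Position 8 '(': depth becomes 1
  Position 9 ')': depth becomes 0
Maximum depth reached: 2

2


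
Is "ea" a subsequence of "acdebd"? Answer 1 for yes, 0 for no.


Check if "ea" is a subsequence of "acdebd"
Greedy scan:
  Position 0 ('a'): no match needed
  Position 1 ('c'): no match needed
  Position 2 ('d'): no match needed
  Position 3 ('e'): matches sub[0] = 'e'
  Position 4 ('b'): no match needed
  Position 5 ('d'): no match needed
Only matched 1/2 characters => not a subsequence

0


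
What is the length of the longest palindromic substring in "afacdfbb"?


Input: "afacdfbb"
Checking substrings for palindromes:
  [0:3] "afa" (len 3) => palindrome
  [6:8] "bb" (len 2) => palindrome
Longest palindromic substring: "afa" with length 3

3


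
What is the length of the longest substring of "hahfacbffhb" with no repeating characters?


Input: "hahfacbffhb"
Sliding window (track last position of each char):
  Position 0 ('h'): window [0,0] length 1 -- new best
  Position 1 ('a'): window [0,1] length 2 -- new best
  Position 2 ('h'): repeat (last at 0), move window start to 1
  Position 2 ('h'): window [1,2] length 2
  Position 3 ('f'): window [1,3] length 3 -- new best
  Position 4 ('a'): repeat (last at 1), move window start to 2
  Position 4 ('a'): window [2,4] length 3
  Position 5 ('c'): window [2,5] length 4 -- new best
  Position 6 ('b'): window [2,6] length 5 -- new best
  Position 7 ('f'): repeat (last at 3), move window start to 4
  Position 7 ('f'): window [4,7] length 4
  Position 8 ('f'): repeat (last at 7), move window start to 8
  Position 8 ('f'): window [8,8] length 1
  Position 9 ('h'): window [8,9] length 2
  Position 10 ('b'): window [8,10] length 3
Longest substring with no repeats: "hfacb" with length 5

5


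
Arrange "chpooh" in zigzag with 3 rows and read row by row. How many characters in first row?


Zigzag "chpooh" into 3 rows:
Placing characters:
  'c' => row 0
  'h' => row 1
  'p' => row 2
  'o' => row 1
  'o' => row 0
  'h' => row 1
Rows:
  Row 0: "co"
  Row 1: "hoh"
  Row 2: "p"
First row length: 2

2


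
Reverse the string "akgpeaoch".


Input: akgpeaoch
Reading characters right to left:
  Position 8: 'h'
  Position 7: 'c'
  Position 6: 'o'
  Position 5: 'a'
  Position 4: 'e'
  Position 3: 'p'
  Position 2: 'g'
  Position 1: 'k'
  Position 0: 'a'
Reversed: hcoaepgka

hcoaepgka


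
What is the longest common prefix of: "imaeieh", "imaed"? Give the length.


Words: imaeieh, imaed
  Position 0: all 'i' => match
  Position 1: all 'm' => match
  Position 2: all 'a' => match
  Position 3: all 'e' => match
  Position 4: ('i', 'd') => mismatch, stop
LCP = "imae" (length 4)

4


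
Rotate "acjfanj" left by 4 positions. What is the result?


Input: "acjfanj", rotate left by 4
First 4 characters: "acjf"
Remaining characters: "anj"
Concatenate remaining + first: "anj" + "acjf" = "anjacjf"

anjacjf


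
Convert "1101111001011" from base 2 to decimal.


Input: "1101111001011" in base 2
Positional expansion:
  Digit '1' (value 1) x 2^12 = 4096
  Digit '1' (value 1) x 2^11 = 2048
  Digit '0' (value 0) x 2^10 = 0
  Digit '1' (value 1) x 2^9 = 512
  Digit '1' (value 1) x 2^8 = 256
  Digit '1' (value 1) x 2^7 = 128
  Digit '1' (value 1) x 2^6 = 64
  Digit '0' (value 0) x 2^5 = 0
  Digit '0' (value 0) x 2^4 = 0
  Digit '1' (value 1) x 2^3 = 8
  Digit '0' (value 0) x 2^2 = 0
  Digit '1' (value 1) x 2^1 = 2
  Digit '1' (value 1) x 2^0 = 1
Sum = 7115

7115


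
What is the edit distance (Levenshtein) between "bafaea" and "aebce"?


Computing edit distance: "bafaea" -> "aebce"
DP table:
           a    e    b    c    e
      0    1    2    3    4    5
  b   1    1    2    2    3    4
  a   2    1    2    3    3    4
  f   3    2    2    3    4    4
  a   4    3    3    3    4    5
  e   5    4    3    4    4    4
  a   6    5    4    4    5    5
Edit distance = dp[6][5] = 5

5


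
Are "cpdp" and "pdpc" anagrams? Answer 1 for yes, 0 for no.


Strings: "cpdp", "pdpc"
Sorted first:  cdpp
Sorted second: cdpp
Sorted forms match => anagrams

1


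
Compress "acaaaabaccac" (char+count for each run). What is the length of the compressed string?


Input: acaaaabaccac
Runs:
  'a' x 1 => "a1"
  'c' x 1 => "c1"
  'a' x 4 => "a4"
  'b' x 1 => "b1"
  'a' x 1 => "a1"
  'c' x 2 => "c2"
  'a' x 1 => "a1"
  'c' x 1 => "c1"
Compressed: "a1c1a4b1a1c2a1c1"
Compressed length: 16

16


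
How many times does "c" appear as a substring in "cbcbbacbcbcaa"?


Searching for "c" in "cbcbbacbcbcaa"
Scanning each position:
  Position 0: "c" => MATCH
  Position 1: "b" => no
  Position 2: "c" => MATCH
  Position 3: "b" => no
  Position 4: "b" => no
  Position 5: "a" => no
  Position 6: "c" => MATCH
  Position 7: "b" => no
  Position 8: "c" => MATCH
  Position 9: "b" => no
  Position 10: "c" => MATCH
  Position 11: "a" => no
  Position 12: "a" => no
Total occurrences: 5

5


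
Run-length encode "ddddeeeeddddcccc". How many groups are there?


Input: ddddeeeeddddcccc
Scanning for consecutive runs:
  Group 1: 'd' x 4 (positions 0-3)
  Group 2: 'e' x 4 (positions 4-7)
  Group 3: 'd' x 4 (positions 8-11)
  Group 4: 'c' x 4 (positions 12-15)
Total groups: 4

4


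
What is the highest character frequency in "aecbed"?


Input: aecbed
Character counts:
  'a': 1
  'b': 1
  'c': 1
  'd': 1
  'e': 2
Maximum frequency: 2

2


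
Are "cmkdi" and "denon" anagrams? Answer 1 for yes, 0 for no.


Strings: "cmkdi", "denon"
Sorted first:  cdikm
Sorted second: denno
Differ at position 0: 'c' vs 'd' => not anagrams

0


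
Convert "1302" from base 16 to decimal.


Input: "1302" in base 16
Positional expansion:
  Digit '1' (value 1) x 16^3 = 4096
  Digit '3' (value 3) x 16^2 = 768
  Digit '0' (value 0) x 16^1 = 0
  Digit '2' (value 2) x 16^0 = 2
Sum = 4866

4866


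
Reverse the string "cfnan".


Input: cfnan
Reading characters right to left:
  Position 4: 'n'
  Position 3: 'a'
  Position 2: 'n'
  Position 1: 'f'
  Position 0: 'c'
Reversed: nanfc

nanfc


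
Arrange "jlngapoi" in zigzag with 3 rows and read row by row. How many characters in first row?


Zigzag "jlngapoi" into 3 rows:
Placing characters:
  'j' => row 0
  'l' => row 1
  'n' => row 2
  'g' => row 1
  'a' => row 0
  'p' => row 1
  'o' => row 2
  'i' => row 1
Rows:
  Row 0: "ja"
  Row 1: "lgpi"
  Row 2: "no"
First row length: 2

2


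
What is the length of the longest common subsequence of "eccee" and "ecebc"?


LCS of "eccee" and "ecebc"
DP table:
           e    c    e    b    c
      0    0    0    0    0    0
  e   0    1    1    1    1    1
  c   0    1    2    2    2    2
  c   0    1    2    2    2    3
  e   0    1    2    3    3    3
  e   0    1    2    3    3    3
LCS length = dp[5][5] = 3

3


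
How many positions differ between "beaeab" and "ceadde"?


Comparing "beaeab" and "ceadde" position by position:
  Position 0: 'b' vs 'c' => DIFFER
  Position 1: 'e' vs 'e' => same
  Position 2: 'a' vs 'a' => same
  Position 3: 'e' vs 'd' => DIFFER
  Position 4: 'a' vs 'd' => DIFFER
  Position 5: 'b' vs 'e' => DIFFER
Positions that differ: 4

4


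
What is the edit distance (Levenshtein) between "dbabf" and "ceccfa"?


Computing edit distance: "dbabf" -> "ceccfa"
DP table:
           c    e    c    c    f    a
      0    1    2    3    4    5    6
  d   1    1    2    3    4    5    6
  b   2    2    2    3    4    5    6
  a   3    3    3    3    4    5    5
  b   4    4    4    4    4    5    6
  f   5    5    5    5    5    4    5
Edit distance = dp[5][6] = 5

5


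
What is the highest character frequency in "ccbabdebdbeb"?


Input: ccbabdebdbeb
Character counts:
  'a': 1
  'b': 5
  'c': 2
  'd': 2
  'e': 2
Maximum frequency: 5

5


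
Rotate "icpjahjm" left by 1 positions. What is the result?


Input: "icpjahjm", rotate left by 1
First 1 characters: "i"
Remaining characters: "cpjahjm"
Concatenate remaining + first: "cpjahjm" + "i" = "cpjahjmi"

cpjahjmi


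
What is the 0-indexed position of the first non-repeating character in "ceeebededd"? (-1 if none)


Input: ceeebededd
Character frequencies:
  'b': 1
  'c': 1
  'd': 3
  'e': 5
Scanning left to right for freq == 1:
  Position 0 ('c'): unique! => answer = 0

0


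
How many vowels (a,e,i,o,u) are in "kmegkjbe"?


Input: kmegkjbe
Checking each character:
  'k' at position 0: consonant
  'm' at position 1: consonant
  'e' at position 2: vowel (running total: 1)
  'g' at position 3: consonant
  'k' at position 4: consonant
  'j' at position 5: consonant
  'b' at position 6: consonant
  'e' at position 7: vowel (running total: 2)
Total vowels: 2

2


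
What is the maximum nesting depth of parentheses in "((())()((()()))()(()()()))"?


Input: "((())()((()()))()(()()()))"
Tracking depth:
  Position 0 '(': depth becomes 1
  Position 1 '(': depth becomes 2
  Position 2 '(': depth becomes 3
  Position 3 ')': depth becomes 2
  Position 4 ')': depth becomes 1
  Position 5 '(': depth becomes 2
  Position 6 ')': depth becomes 1
  Position 7 '(': depth becomes 2
  Position 8 '(': depth becomes 3
  Position 9 '(': depth becomes 4
  Position 10 ')': depth becomes 3
  Position 11 '(': depth becomes 4
  Position 12 ')': depth becomes 3
  Position 13 ')': depth becomes 2
  Position 14 ')': depth becomes 1
  Position 15 '(': depth becomes 2
  Position 16 ')': depth becomes 1
  Position 17 '(': depth becomes 2
  Position 18 '(': depth becomes 3
  Position 19 ')': depth becomes 2
  Position 20 '(': depth becomes 3
  Position 21 ')': depth becomes 2
  Position 22 '(': depth becomes 3
  Position 23 ')': depth becomes 2
  Position 24 ')': depth becomes 1
  Position 25 ')': depth becomes 0
Maximum depth reached: 4

4


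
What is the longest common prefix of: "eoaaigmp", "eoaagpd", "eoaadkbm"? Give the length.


Words: eoaaigmp, eoaagpd, eoaadkbm
  Position 0: all 'e' => match
  Position 1: all 'o' => match
  Position 2: all 'a' => match
  Position 3: all 'a' => match
  Position 4: ('i', 'g', 'd') => mismatch, stop
LCP = "eoaa" (length 4)

4


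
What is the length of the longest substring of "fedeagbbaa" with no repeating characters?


Input: "fedeagbbaa"
Sliding window (track last position of each char):
  Position 0 ('f'): window [0,0] length 1 -- new best
  Position 1 ('e'): window [0,1] length 2 -- new best
  Position 2 ('d'): window [0,2] length 3 -- new best
  Position 3 ('e'): repeat (last at 1), move window start to 2
  Position 3 ('e'): window [2,3] length 2
  Position 4 ('a'): window [2,4] length 3
  Position 5 ('g'): window [2,5] length 4 -- new best
  Position 6 ('b'): window [2,6] length 5 -- new best
  Position 7 ('b'): repeat (last at 6), move window start to 7
  Position 7 ('b'): window [7,7] length 1
  Position 8 ('a'): window [7,8] length 2
  Position 9 ('a'): repeat (last at 8), move window start to 9
  Position 9 ('a'): window [9,9] length 1
Longest substring with no repeats: "deagb" with length 5

5


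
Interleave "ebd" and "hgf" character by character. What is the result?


Interleaving "ebd" and "hgf":
  Position 0: 'e' from first, 'h' from second => "eh"
  Position 1: 'b' from first, 'g' from second => "bg"
  Position 2: 'd' from first, 'f' from second => "df"
Result: ehbgdf

ehbgdf


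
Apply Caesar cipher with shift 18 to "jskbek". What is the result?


Caesar cipher: shift "jskbek" by 18
  'j' (pos 9) + 18 = pos 1 = 'b'
  's' (pos 18) + 18 = pos 10 = 'k'
  'k' (pos 10) + 18 = pos 2 = 'c'
  'b' (pos 1) + 18 = pos 19 = 't'
  'e' (pos 4) + 18 = pos 22 = 'w'
  'k' (pos 10) + 18 = pos 2 = 'c'
Result: bkctwc

bkctwc


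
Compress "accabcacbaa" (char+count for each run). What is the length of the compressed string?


Input: accabcacbaa
Runs:
  'a' x 1 => "a1"
  'c' x 2 => "c2"
  'a' x 1 => "a1"
  'b' x 1 => "b1"
  'c' x 1 => "c1"
  'a' x 1 => "a1"
  'c' x 1 => "c1"
  'b' x 1 => "b1"
  'a' x 2 => "a2"
Compressed: "a1c2a1b1c1a1c1b1a2"
Compressed length: 18

18


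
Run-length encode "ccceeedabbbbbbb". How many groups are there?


Input: ccceeedabbbbbbb
Scanning for consecutive runs:
  Group 1: 'c' x 3 (positions 0-2)
  Group 2: 'e' x 3 (positions 3-5)
  Group 3: 'd' x 1 (positions 6-6)
  Group 4: 'a' x 1 (positions 7-7)
  Group 5: 'b' x 7 (positions 8-14)
Total groups: 5

5


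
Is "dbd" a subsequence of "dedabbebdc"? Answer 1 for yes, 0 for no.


Check if "dbd" is a subsequence of "dedabbebdc"
Greedy scan:
  Position 0 ('d'): matches sub[0] = 'd'
  Position 1 ('e'): no match needed
  Position 2 ('d'): no match needed
  Position 3 ('a'): no match needed
  Position 4 ('b'): matches sub[1] = 'b'
  Position 5 ('b'): no match needed
  Position 6 ('e'): no match needed
  Position 7 ('b'): no match needed
  Position 8 ('d'): matches sub[2] = 'd'
  Position 9 ('c'): no match needed
All 3 characters matched => is a subsequence

1


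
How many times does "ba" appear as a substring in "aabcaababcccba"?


Searching for "ba" in "aabcaababcccba"
Scanning each position:
  Position 0: "aa" => no
  Position 1: "ab" => no
  Position 2: "bc" => no
  Position 3: "ca" => no
  Position 4: "aa" => no
  Position 5: "ab" => no
  Position 6: "ba" => MATCH
  Position 7: "ab" => no
  Position 8: "bc" => no
  Position 9: "cc" => no
  Position 10: "cc" => no
  Position 11: "cb" => no
  Position 12: "ba" => MATCH
Total occurrences: 2

2


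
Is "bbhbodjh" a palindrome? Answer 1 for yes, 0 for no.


Input: bbhbodjh
Reversed: hjdobhbb
  Compare pos 0 ('b') with pos 7 ('h'): MISMATCH
  Compare pos 1 ('b') with pos 6 ('j'): MISMATCH
  Compare pos 2 ('h') with pos 5 ('d'): MISMATCH
  Compare pos 3 ('b') with pos 4 ('o'): MISMATCH
Result: not a palindrome

0


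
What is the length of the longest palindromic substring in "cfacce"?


Input: "cfacce"
Checking substrings for palindromes:
  [3:5] "cc" (len 2) => palindrome
Longest palindromic substring: "cc" with length 2

2


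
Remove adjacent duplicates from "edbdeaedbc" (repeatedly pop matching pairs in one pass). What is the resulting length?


Input: edbdeaedbc
Stack-based adjacent duplicate removal:
  Read 'e': push. Stack: e
  Read 'd': push. Stack: ed
  Read 'b': push. Stack: edb
  Read 'd': push. Stack: edbd
  Read 'e': push. Stack: edbde
  Read 'a': push. Stack: edbdea
  Read 'e': push. Stack: edbdeae
  Read 'd': push. Stack: edbdeaed
  Read 'b': push. Stack: edbdeaedb
  Read 'c': push. Stack: edbdeaedbc
Final stack: "edbdeaedbc" (length 10)

10


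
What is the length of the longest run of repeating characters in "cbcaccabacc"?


Input: "cbcaccabacc"
Scanning for longest run:
  Position 1 ('b'): new char, reset run to 1
  Position 2 ('c'): new char, reset run to 1
  Position 3 ('a'): new char, reset run to 1
  Position 4 ('c'): new char, reset run to 1
  Position 5 ('c'): continues run of 'c', length=2
  Position 6 ('a'): new char, reset run to 1
  Position 7 ('b'): new char, reset run to 1
  Position 8 ('a'): new char, reset run to 1
  Position 9 ('c'): new char, reset run to 1
  Position 10 ('c'): continues run of 'c', length=2
Longest run: 'c' with length 2

2
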